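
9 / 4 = 2.25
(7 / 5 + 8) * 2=94 / 5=18.80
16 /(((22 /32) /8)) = 2048 /11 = 186.18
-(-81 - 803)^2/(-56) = 13954.57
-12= -12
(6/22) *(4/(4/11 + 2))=6/13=0.46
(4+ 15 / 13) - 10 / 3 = 71 / 39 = 1.82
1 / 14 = 0.07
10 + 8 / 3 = 38 / 3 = 12.67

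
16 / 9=1.78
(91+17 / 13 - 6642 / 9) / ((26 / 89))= -373533 / 169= -2210.25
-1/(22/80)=-40/11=-3.64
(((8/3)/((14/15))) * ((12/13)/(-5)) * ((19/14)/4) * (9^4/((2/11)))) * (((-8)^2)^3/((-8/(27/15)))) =1213193355264/3185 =380908431.79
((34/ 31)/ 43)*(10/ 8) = 85/ 2666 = 0.03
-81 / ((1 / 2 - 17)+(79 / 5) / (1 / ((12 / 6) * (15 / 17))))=-306 / 43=-7.12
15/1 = 15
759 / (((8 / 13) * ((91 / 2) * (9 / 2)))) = 253 / 42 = 6.02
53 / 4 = 13.25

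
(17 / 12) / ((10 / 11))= 187 / 120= 1.56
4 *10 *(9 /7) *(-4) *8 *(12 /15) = -9216 /7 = -1316.57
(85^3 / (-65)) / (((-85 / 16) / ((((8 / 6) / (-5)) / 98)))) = -9248 / 1911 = -4.84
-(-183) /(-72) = -61 /24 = -2.54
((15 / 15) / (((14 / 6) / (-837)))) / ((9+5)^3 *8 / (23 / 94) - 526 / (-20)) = -577530 / 144486503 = -0.00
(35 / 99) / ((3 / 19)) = 665 / 297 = 2.24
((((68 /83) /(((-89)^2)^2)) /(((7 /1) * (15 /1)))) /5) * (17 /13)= 1156 /35541910970475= 0.00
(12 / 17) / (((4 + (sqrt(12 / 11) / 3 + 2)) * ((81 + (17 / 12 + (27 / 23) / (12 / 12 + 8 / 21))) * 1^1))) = 594297 / 419207743 - 6003 * sqrt(33) / 419207743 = 0.00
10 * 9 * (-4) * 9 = -3240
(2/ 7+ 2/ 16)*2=23/ 28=0.82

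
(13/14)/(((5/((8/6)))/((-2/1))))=-52/105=-0.50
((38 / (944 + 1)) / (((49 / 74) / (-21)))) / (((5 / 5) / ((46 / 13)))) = -129352 / 28665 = -4.51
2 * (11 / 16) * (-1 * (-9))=99 / 8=12.38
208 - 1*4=204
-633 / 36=-211 / 12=-17.58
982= 982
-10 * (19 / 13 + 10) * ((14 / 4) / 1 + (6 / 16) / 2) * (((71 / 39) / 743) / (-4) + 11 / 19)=-55982802245 / 229034208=-244.43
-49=-49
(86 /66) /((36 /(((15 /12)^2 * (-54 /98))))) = -1075 /34496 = -0.03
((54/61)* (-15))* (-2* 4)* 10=64800/61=1062.30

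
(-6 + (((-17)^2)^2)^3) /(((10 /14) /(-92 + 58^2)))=2668875944302061704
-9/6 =-3/2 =-1.50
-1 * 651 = -651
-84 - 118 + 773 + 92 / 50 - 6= 14171 / 25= 566.84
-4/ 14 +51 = 355/ 7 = 50.71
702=702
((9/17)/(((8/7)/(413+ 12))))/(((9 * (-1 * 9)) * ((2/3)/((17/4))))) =-2975/192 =-15.49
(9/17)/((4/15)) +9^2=5643/68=82.99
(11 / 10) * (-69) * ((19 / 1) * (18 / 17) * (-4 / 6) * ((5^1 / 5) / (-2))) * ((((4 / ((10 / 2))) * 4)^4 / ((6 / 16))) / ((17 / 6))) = -45364543488 / 903125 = -50230.64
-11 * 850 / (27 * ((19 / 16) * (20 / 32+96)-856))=1196800 / 2561787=0.47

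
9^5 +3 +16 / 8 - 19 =59035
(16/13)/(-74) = -8/481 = -0.02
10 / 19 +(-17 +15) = -28 / 19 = -1.47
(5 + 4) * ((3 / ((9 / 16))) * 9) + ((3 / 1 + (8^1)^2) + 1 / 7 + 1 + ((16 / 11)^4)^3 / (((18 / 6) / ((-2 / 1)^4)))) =978.47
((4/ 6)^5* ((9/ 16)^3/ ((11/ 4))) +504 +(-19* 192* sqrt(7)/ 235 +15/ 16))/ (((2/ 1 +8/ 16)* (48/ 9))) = 533223/ 14080 -1368* sqrt(7)/ 1175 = 34.79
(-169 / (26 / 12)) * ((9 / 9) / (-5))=78 / 5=15.60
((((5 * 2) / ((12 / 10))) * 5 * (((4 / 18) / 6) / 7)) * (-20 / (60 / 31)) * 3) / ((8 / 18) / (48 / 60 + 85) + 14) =-554125 / 1135554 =-0.49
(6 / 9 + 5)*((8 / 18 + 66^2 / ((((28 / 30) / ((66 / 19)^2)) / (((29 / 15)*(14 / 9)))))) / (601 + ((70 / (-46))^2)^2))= 1308896027173018 / 826960169151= 1582.78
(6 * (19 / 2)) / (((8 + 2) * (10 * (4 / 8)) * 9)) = 19 / 150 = 0.13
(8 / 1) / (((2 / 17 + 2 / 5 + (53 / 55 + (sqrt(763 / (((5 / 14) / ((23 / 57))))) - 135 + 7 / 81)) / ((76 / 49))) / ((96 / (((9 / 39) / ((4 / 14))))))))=-14.21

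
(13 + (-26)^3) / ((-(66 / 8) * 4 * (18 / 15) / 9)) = 87815 / 22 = 3991.59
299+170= 469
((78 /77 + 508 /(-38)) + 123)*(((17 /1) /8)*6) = 8255523 /5852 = 1410.72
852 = 852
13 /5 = 2.60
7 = 7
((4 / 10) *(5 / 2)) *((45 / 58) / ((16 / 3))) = 0.15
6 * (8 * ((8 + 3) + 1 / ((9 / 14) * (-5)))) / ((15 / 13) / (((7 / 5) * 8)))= 5602688 / 1125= 4980.17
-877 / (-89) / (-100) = -877 / 8900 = -0.10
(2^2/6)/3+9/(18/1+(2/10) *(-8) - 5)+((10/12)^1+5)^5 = 998065097/147744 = 6755.37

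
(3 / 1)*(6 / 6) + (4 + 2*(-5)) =-3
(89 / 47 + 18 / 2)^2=262144 / 2209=118.67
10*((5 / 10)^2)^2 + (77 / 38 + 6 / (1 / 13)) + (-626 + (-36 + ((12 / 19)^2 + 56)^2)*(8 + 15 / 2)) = 50251354369 / 1042568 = 48199.59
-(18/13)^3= -5832/2197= -2.65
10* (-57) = -570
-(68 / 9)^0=-1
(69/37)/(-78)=-23/962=-0.02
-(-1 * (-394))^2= -155236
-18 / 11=-1.64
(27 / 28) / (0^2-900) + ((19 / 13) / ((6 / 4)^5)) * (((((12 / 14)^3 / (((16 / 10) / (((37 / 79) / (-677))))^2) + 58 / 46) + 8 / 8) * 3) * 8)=99251711728260983623 / 9504774955273525200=10.44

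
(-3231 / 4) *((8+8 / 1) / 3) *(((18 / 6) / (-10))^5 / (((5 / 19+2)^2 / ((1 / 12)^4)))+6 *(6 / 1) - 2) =-1733291058033609 / 11833600000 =-146472.00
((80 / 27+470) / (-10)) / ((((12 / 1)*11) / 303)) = -128977 / 1188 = -108.57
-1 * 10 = -10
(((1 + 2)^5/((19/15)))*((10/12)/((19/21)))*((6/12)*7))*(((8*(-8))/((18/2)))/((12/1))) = -132300/361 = -366.48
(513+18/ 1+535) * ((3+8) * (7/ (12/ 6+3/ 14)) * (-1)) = -1149148/ 31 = -37069.29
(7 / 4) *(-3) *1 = -21 / 4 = -5.25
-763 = -763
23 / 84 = 0.27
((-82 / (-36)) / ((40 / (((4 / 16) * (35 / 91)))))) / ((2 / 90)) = 205 / 832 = 0.25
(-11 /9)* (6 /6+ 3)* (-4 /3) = 176 /27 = 6.52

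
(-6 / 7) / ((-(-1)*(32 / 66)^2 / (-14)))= 3267 / 64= 51.05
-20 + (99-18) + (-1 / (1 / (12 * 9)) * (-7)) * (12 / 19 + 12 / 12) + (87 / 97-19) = 2352351 / 1843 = 1276.37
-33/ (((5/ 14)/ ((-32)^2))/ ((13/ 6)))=-1025024/ 5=-205004.80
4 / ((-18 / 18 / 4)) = -16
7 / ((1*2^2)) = 1.75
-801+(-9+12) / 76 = -60873 / 76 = -800.96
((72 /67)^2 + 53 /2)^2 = 61645441225 /80604484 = 764.79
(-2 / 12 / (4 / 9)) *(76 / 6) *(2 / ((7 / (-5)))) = 95 / 14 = 6.79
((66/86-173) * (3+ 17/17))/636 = -7406/6837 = -1.08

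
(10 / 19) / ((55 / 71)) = 142 / 209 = 0.68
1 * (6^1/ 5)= 1.20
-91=-91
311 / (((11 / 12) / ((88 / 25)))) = 29856 / 25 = 1194.24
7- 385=-378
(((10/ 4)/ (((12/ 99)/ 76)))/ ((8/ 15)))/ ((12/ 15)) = 235125/ 64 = 3673.83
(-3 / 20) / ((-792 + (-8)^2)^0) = -3 / 20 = -0.15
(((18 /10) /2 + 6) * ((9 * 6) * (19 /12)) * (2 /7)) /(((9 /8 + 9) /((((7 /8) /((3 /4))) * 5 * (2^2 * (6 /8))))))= 874 /3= 291.33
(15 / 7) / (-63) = -5 / 147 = -0.03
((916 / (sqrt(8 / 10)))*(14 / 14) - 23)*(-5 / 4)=115 / 4 - 1145*sqrt(5) / 2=-1251.40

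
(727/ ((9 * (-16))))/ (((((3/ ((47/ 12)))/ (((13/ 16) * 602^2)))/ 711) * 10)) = -3179330699363/ 23040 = -137991783.83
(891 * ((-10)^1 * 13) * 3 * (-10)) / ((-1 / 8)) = -27799200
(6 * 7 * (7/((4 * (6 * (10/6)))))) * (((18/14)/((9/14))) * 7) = 1029/10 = 102.90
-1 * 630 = -630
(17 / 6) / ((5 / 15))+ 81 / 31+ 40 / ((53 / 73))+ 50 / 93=657971 / 9858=66.74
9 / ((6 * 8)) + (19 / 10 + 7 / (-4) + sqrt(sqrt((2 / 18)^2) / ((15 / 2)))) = sqrt(30) / 45 + 27 / 80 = 0.46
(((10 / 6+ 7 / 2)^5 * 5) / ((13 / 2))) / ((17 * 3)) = 143145755 / 2577744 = 55.53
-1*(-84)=84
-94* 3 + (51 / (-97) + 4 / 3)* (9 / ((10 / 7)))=-53721 / 194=-276.91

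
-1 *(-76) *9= 684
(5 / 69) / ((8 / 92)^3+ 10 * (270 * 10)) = 2645 / 985527024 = 0.00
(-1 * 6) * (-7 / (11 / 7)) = 294 / 11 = 26.73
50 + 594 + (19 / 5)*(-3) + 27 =3298 / 5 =659.60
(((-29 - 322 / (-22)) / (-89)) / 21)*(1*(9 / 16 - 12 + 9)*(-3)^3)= 0.51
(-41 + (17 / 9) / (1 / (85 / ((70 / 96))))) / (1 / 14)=7526 / 3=2508.67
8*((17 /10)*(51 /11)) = 3468 /55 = 63.05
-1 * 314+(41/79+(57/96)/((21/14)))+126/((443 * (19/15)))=-9985655443/31917264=-312.86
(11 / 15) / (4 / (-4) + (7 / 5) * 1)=11 / 6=1.83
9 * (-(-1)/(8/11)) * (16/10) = 99/5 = 19.80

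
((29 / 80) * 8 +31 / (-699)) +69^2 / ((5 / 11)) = 73234619 / 6990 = 10477.06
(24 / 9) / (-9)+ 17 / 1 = 451 / 27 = 16.70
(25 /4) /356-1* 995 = -1416855 /1424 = -994.98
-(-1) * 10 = 10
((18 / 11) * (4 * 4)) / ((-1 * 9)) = -32 / 11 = -2.91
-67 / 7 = -9.57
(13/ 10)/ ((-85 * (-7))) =13/ 5950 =0.00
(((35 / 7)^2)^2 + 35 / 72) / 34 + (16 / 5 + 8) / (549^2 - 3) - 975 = -588169383377 / 614851920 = -956.60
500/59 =8.47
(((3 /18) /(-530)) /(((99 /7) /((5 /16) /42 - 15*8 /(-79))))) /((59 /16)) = -16207 /1760851224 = -0.00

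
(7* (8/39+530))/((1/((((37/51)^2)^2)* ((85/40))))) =135638654053/62080668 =2184.88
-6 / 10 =-3 / 5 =-0.60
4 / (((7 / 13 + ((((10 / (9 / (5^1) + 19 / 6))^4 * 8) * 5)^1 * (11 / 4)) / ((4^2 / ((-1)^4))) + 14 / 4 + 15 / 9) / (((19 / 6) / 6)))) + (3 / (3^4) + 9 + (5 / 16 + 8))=34234436220294811 / 1971198097248240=17.37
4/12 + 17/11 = 62/33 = 1.88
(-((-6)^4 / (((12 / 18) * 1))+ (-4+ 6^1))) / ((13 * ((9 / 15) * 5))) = -1946 / 39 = -49.90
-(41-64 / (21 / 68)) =3491 / 21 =166.24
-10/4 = -5/2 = -2.50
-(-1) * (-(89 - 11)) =-78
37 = 37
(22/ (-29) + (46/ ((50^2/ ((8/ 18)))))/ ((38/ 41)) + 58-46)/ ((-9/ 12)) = -139474388/ 9298125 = -15.00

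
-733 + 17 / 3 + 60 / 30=-2176 / 3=-725.33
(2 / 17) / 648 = 1 / 5508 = 0.00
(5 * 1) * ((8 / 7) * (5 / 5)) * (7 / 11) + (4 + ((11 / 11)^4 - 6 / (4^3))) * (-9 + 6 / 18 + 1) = -35881 / 1056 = -33.98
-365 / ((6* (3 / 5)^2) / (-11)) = 100375 / 54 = 1858.80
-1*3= -3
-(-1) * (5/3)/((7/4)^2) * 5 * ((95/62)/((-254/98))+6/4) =1431200/578739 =2.47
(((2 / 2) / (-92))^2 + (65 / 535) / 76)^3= 25779564587421 / 5094940305442688995328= 0.00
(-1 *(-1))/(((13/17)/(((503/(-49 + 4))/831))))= -8551/486135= -0.02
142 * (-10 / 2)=-710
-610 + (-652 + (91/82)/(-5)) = -517511/410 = -1262.22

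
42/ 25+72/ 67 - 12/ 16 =2.00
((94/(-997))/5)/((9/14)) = -1316/44865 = -0.03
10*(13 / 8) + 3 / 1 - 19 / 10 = 347 / 20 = 17.35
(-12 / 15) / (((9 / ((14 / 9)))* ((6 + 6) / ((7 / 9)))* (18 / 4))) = -196 / 98415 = -0.00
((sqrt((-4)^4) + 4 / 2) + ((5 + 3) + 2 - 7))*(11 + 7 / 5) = 1302 / 5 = 260.40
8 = 8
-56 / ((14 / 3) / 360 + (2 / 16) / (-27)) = -6720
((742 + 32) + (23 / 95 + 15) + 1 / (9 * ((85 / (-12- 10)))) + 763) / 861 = 22561421 / 12514635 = 1.80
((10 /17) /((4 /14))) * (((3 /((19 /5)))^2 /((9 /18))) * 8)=126000 /6137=20.53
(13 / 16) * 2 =1.62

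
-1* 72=-72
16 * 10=160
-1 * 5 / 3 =-5 / 3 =-1.67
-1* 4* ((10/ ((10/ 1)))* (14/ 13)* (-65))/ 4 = 70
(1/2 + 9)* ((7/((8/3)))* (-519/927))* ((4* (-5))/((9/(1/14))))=16435/7416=2.22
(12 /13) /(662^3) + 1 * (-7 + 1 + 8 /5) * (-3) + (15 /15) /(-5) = 12257465561 /942881966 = 13.00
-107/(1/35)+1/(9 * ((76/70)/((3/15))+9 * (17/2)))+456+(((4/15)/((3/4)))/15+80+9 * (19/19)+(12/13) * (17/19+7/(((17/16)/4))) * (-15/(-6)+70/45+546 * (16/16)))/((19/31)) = 19428.87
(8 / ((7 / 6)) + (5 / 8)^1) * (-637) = -38129 / 8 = -4766.12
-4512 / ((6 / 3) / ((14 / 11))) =-31584 / 11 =-2871.27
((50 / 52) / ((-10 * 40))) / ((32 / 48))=-3 / 832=-0.00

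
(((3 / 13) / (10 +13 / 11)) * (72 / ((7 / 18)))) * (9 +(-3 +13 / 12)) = 100980 / 3731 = 27.07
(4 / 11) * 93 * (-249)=-92628 / 11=-8420.73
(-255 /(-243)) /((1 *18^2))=85 /26244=0.00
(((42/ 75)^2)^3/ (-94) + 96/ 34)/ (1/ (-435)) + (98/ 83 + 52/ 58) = -1226.02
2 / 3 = 0.67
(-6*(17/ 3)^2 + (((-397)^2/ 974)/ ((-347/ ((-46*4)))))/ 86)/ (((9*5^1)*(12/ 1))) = -1044575641/ 2942943435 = -0.35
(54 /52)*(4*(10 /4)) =135 /13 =10.38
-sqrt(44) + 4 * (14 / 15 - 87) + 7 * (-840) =-93364 / 15 - 2 * sqrt(11) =-6230.90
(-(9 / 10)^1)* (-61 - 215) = 1242 / 5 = 248.40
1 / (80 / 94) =47 / 40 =1.18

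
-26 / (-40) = 13 / 20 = 0.65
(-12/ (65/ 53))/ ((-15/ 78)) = 1272/ 25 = 50.88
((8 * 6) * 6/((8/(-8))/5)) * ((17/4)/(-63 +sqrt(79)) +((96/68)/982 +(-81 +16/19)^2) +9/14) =-75924029340577476/8205126041 +612 * sqrt(79)/389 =-9253229.53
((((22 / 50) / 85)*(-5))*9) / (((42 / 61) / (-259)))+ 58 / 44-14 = 74.94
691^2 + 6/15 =2387407/5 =477481.40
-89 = -89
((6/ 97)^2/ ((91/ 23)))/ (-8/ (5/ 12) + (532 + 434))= 0.00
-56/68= -14/17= -0.82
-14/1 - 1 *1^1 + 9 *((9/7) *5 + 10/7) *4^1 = 1875/7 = 267.86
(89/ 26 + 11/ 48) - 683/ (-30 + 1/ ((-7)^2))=26.43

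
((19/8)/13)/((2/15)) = 285/208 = 1.37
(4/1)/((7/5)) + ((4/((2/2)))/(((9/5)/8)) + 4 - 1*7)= 1111/63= 17.63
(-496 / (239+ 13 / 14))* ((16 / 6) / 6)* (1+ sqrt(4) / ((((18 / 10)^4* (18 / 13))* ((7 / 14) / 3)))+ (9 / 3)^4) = -76.10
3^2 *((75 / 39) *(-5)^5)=-703125 / 13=-54086.54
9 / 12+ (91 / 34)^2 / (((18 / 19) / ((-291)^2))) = 1480404385 / 2312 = 640313.32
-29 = -29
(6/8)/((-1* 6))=-1/8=-0.12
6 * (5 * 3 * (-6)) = -540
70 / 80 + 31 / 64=87 / 64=1.36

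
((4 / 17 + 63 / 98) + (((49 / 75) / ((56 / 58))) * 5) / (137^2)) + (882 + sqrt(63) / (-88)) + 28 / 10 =23738067551 / 26802132 -3 * sqrt(7) / 88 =885.59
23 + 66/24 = 103/4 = 25.75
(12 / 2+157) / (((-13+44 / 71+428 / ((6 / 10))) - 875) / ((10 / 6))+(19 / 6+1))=-347190 / 213557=-1.63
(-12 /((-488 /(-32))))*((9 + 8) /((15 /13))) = -11.59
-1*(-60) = 60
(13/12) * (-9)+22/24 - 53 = -371/6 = -61.83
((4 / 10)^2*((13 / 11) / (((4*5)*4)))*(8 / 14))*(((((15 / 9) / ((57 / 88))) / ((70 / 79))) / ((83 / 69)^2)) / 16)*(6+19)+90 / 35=330388603 / 128273180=2.58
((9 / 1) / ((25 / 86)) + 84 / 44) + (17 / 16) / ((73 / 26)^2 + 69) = 1879925863 / 57170300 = 32.88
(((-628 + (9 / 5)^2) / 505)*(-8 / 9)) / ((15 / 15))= 124952 / 113625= 1.10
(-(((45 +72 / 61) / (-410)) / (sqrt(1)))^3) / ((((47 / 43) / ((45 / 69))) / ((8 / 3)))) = 0.00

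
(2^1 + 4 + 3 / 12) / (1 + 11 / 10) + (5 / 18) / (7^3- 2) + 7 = 214336 / 21483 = 9.98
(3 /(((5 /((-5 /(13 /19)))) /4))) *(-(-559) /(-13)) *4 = 39216 /13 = 3016.62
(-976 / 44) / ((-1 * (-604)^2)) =0.00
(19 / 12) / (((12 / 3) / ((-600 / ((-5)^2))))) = -19 / 2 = -9.50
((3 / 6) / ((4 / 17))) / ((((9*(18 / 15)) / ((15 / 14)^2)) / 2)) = 2125 / 4704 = 0.45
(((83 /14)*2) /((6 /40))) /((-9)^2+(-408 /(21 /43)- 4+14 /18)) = -1245 /11933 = -0.10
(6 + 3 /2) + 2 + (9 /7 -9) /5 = 557 /70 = 7.96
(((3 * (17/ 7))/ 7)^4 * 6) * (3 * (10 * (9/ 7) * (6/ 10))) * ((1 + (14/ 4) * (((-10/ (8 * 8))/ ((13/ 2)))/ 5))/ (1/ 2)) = 320.42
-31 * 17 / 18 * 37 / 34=-1147 / 36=-31.86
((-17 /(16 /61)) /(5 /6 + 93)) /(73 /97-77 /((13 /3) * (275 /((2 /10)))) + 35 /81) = -39720081375 /67382105512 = -0.59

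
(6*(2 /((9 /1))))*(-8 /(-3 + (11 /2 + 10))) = -64 /75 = -0.85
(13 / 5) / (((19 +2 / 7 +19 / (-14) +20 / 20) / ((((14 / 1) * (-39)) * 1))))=-99372 / 1325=-75.00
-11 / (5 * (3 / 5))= -11 / 3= -3.67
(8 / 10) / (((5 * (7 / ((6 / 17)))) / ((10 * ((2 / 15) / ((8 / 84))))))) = 48 / 425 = 0.11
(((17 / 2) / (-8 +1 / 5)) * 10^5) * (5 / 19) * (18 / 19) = -127500000 / 4693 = -27168.12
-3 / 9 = -0.33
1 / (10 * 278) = 0.00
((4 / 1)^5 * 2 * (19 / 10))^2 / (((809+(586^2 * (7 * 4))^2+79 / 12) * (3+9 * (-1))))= -757071872 / 27734975174567875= -0.00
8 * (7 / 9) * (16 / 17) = 896 / 153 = 5.86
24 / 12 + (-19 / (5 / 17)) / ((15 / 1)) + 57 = 4102 / 75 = 54.69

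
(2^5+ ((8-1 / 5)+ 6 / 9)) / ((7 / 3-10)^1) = -607 / 115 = -5.28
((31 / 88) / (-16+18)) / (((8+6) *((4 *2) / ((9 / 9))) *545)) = 31 / 10743040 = 0.00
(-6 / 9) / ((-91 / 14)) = 0.10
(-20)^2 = 400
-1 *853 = -853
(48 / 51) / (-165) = -16 / 2805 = -0.01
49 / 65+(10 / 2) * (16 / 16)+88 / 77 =3138 / 455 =6.90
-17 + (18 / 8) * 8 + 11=12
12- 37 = -25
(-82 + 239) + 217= 374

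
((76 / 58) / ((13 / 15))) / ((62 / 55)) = 15675 / 11687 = 1.34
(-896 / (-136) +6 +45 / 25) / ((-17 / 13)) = -15899 / 1445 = -11.00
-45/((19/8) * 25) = -72/95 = -0.76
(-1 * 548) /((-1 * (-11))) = -548 /11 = -49.82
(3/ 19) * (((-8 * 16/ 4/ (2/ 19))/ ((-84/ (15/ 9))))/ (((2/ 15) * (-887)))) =-50/ 6209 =-0.01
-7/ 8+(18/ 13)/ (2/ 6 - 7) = -563/ 520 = -1.08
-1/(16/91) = -91/16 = -5.69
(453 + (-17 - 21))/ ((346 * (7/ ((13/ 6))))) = 5395/ 14532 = 0.37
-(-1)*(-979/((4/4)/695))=-680405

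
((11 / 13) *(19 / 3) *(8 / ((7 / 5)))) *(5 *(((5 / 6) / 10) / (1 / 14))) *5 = 104500 / 117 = 893.16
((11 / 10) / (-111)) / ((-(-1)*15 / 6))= -11 / 2775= -0.00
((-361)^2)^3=2213314919066161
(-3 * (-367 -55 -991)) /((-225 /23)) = -10833 /25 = -433.32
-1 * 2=-2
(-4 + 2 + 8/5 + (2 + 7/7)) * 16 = 208/5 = 41.60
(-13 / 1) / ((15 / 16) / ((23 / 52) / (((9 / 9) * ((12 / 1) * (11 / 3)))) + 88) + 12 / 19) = -49737649 / 2457159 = -20.24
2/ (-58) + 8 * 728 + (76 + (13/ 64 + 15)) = 10978553/ 1856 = 5915.17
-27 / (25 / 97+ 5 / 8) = -20952 / 685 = -30.59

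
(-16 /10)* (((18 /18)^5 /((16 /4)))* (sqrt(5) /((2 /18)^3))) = -1458* sqrt(5) /5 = -652.04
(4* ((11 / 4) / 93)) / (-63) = -11 / 5859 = -0.00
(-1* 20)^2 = 400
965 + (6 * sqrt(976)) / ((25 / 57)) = 1368 * sqrt(61) / 25 + 965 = 1392.38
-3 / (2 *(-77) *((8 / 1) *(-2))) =-3 / 2464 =-0.00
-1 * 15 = -15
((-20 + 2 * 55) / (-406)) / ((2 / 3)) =-135 / 406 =-0.33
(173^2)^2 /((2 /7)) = 6270215287 /2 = 3135107643.50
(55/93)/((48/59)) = 3245/4464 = 0.73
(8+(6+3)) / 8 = 17 / 8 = 2.12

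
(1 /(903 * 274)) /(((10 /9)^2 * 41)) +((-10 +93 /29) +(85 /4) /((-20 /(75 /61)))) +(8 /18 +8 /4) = -60888424480141 /10767162142800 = -5.66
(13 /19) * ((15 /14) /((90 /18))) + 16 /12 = 1181 /798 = 1.48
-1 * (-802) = 802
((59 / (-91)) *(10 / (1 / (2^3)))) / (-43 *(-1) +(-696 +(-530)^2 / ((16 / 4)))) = -1180 / 1582763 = -0.00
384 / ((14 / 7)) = 192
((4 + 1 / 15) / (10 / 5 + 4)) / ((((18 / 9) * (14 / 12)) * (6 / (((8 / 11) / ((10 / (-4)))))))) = -244 / 17325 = -0.01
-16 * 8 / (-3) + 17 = 179 / 3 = 59.67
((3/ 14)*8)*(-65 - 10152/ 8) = -16008/ 7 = -2286.86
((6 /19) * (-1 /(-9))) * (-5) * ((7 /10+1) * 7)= -119 /57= -2.09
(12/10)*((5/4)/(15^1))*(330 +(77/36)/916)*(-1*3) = -99.00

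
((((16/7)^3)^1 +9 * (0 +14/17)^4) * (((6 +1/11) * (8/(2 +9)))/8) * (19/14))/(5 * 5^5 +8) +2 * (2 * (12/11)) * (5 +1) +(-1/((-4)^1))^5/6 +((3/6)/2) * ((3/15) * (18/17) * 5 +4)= 21322967970173108707/776864893391161344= 27.45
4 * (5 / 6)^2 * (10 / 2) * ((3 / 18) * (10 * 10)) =6250 / 27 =231.48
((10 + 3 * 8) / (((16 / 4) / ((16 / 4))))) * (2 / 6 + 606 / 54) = 3536 / 9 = 392.89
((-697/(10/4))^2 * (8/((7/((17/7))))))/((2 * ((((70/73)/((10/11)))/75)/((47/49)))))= 1360117514064/184877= 7356877.89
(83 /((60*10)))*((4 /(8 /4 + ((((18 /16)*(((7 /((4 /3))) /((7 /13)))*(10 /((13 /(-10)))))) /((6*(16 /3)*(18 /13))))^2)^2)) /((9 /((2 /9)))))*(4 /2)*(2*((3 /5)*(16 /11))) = 365037860421632 /115955502261303375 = 0.00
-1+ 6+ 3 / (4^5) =5123 / 1024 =5.00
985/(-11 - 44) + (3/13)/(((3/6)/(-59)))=-45.14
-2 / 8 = -1 / 4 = -0.25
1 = 1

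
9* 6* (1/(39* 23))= 18/299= 0.06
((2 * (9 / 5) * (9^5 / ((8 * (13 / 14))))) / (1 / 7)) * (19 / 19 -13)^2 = 1874923848 / 65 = 28844982.28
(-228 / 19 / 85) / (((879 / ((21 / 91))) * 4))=-3 / 323765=-0.00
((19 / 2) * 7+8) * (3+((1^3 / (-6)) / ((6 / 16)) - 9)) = -4321 / 9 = -480.11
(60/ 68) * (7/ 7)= 15/ 17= 0.88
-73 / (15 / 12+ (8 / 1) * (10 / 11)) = -3212 / 375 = -8.57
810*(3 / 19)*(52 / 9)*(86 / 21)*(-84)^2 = 405699840 / 19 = 21352623.16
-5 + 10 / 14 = -30 / 7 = -4.29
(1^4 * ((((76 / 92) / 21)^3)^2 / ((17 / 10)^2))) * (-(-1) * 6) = 9409176200 / 1223092695614496147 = 0.00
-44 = -44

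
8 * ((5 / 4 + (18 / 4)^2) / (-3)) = -172 / 3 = -57.33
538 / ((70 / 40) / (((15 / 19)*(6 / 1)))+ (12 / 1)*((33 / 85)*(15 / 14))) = 23047920 / 229667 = 100.35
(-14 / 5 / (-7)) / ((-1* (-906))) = 1 / 2265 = 0.00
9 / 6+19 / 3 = 47 / 6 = 7.83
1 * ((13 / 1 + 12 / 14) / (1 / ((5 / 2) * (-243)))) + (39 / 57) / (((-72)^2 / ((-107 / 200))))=-1160824617737 / 137894400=-8418.21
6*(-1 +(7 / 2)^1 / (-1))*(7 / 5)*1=-189 / 5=-37.80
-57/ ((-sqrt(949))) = 57 * sqrt(949)/ 949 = 1.85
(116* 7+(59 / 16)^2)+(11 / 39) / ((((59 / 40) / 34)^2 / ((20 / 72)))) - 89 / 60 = 1353974306923 / 1563943680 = 865.74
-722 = -722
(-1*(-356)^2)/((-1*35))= 126736/35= 3621.03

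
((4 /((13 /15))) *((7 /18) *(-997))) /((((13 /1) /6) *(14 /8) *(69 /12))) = -319040 /3887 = -82.08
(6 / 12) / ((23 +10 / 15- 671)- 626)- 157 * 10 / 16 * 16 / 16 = -374839 / 3820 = -98.13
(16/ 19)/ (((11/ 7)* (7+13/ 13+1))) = 112/ 1881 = 0.06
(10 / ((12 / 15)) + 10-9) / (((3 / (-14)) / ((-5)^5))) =196875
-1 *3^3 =-27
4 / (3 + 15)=2 / 9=0.22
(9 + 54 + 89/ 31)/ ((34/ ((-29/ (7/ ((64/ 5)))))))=-1894976/ 18445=-102.74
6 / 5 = 1.20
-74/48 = -1.54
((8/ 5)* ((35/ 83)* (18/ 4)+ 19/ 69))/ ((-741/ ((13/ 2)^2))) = -323557/ 1632195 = -0.20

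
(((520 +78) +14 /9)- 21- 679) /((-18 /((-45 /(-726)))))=1130 /3267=0.35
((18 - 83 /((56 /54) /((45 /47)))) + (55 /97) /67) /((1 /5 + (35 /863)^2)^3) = -25890114158708208074515058375 /3621081741639674180785056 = -7149.83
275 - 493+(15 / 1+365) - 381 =-219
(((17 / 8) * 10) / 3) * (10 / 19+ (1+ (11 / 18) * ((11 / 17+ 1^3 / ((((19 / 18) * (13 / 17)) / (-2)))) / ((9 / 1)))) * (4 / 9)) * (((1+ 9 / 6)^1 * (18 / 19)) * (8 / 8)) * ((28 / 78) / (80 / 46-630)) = -112798693 / 12853437129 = -0.01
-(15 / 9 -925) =2770 / 3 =923.33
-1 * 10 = -10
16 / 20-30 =-146 / 5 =-29.20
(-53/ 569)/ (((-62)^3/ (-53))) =-2809/ 135608632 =-0.00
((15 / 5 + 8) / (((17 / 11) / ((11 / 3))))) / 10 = 1331 / 510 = 2.61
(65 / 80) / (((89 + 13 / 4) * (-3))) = -0.00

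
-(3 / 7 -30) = 207 / 7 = 29.57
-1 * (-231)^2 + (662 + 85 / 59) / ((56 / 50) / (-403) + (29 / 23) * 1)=-908756344094 / 17200329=-52833.66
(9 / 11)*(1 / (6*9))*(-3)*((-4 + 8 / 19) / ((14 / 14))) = 34 / 209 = 0.16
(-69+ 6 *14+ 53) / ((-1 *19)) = -68 / 19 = -3.58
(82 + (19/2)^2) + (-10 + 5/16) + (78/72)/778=3035393/18672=162.56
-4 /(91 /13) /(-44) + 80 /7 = 881 /77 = 11.44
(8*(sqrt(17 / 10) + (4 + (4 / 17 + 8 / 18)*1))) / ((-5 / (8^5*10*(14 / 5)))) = -5255462912 / 765- 3670016*sqrt(170) / 25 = -8783932.33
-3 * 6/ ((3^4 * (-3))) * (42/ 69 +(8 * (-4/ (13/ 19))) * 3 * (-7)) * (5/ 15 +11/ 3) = 2350768/ 8073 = 291.19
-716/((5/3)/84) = -180432/5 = -36086.40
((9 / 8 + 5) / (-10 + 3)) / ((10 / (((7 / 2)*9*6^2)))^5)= -410216697993249 / 25000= -16408667919.73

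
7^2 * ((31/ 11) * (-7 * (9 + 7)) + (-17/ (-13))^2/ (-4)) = -115162299/ 7436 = -15487.13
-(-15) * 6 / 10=9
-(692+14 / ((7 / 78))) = -848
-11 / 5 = -2.20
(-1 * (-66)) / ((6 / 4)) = 44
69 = 69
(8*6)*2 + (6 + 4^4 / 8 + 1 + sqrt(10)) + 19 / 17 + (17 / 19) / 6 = sqrt(10) + 264085 / 1938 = 139.43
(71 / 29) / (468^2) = 71 / 6351696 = 0.00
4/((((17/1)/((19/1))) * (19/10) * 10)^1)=4/17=0.24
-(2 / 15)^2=-4 / 225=-0.02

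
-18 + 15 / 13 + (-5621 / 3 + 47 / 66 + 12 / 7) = -3779949 / 2002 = -1888.09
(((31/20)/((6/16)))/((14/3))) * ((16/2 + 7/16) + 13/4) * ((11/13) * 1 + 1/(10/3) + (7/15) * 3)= 1918807/72800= 26.36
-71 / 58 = -1.22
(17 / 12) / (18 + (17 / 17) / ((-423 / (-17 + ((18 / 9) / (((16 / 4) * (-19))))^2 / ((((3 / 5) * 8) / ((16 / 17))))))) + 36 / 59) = 2603738853 / 34278114718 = 0.08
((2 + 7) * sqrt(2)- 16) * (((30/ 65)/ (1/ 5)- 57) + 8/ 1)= 9712/ 13- 5463 * sqrt(2)/ 13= 152.78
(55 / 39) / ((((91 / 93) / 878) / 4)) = 5987960 / 1183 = 5061.67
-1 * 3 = -3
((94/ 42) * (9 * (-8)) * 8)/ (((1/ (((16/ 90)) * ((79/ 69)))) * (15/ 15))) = -1901056/ 7245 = -262.40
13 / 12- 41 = -479 / 12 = -39.92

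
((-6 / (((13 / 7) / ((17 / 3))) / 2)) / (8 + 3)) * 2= -952 / 143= -6.66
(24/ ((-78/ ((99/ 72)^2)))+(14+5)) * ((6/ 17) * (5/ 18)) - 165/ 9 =-175325/ 10608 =-16.53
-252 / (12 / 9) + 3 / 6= -377 / 2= -188.50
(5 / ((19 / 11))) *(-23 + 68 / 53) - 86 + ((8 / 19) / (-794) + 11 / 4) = -233655595 / 1599116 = -146.12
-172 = -172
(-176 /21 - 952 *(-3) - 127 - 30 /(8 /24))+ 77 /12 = 2637.04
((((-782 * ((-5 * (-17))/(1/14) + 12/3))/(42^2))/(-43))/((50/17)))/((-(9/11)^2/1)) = -160053113/25600050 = -6.25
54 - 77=-23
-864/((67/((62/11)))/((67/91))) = -53568/1001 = -53.51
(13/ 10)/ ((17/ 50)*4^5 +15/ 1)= 65/ 18158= 0.00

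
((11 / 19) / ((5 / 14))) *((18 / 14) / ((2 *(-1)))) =-99 / 95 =-1.04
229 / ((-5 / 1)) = -229 / 5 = -45.80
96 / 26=48 / 13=3.69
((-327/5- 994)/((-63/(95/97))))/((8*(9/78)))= 1308359/73332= 17.84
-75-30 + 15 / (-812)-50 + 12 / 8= -124657 / 812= -153.52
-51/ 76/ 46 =-51/ 3496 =-0.01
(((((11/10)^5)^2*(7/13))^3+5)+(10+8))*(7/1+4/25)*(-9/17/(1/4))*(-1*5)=91047509559925368751237993866649079973/46686250000000000000000000000000000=1950.20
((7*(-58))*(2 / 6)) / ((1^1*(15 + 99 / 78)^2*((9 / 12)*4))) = -274456 / 1610361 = -0.17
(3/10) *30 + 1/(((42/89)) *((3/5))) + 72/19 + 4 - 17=3.32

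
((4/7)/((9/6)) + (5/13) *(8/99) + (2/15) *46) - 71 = -2903359/45045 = -64.45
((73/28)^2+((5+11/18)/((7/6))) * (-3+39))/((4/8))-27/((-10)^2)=3524179/9800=359.61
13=13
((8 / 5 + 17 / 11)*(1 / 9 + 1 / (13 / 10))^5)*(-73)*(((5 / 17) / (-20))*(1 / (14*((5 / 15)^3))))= 146404722843347 / 42517251536760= 3.44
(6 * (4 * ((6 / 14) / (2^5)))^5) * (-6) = -2187 / 137682944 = -0.00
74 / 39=1.90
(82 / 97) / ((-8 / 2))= -41 / 194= -0.21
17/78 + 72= 5633/78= 72.22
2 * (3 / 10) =3 / 5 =0.60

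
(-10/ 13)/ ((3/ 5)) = -50/ 39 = -1.28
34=34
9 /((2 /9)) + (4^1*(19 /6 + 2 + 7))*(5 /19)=6077 /114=53.31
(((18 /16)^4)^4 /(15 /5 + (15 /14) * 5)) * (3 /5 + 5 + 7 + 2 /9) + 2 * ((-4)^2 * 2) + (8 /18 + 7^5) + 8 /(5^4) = 173735350875852201220883 /10291428835983360000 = 16881.56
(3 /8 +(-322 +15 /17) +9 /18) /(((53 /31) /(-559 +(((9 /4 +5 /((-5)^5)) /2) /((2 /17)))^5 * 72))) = -96803818630753978510767167269859 /90100000000000000000000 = -1074404202.34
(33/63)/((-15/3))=-11/105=-0.10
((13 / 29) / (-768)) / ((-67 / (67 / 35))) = 13 / 779520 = 0.00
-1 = -1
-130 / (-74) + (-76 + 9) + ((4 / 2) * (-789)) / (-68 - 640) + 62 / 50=-6742679 / 109150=-61.77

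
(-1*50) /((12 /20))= -250 /3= -83.33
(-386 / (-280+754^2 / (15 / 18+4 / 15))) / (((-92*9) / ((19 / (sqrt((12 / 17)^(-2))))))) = 40337 / 3332539920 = 0.00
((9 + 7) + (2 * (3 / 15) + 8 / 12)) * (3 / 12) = 64 / 15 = 4.27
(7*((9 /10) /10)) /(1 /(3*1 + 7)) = 63 /10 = 6.30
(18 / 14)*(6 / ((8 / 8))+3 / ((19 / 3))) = 1107 / 133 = 8.32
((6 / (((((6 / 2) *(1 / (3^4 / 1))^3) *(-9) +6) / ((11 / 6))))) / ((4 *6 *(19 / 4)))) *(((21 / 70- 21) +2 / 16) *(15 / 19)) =-178190199 / 682128272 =-0.26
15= 15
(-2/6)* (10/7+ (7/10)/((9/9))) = -149/210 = -0.71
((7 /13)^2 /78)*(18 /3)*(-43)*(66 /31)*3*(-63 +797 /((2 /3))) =-472463145 /68107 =-6937.07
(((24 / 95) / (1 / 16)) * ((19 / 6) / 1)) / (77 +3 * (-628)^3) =-64 / 3715096895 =-0.00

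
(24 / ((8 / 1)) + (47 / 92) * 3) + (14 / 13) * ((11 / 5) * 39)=96.93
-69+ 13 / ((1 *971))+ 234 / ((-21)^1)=-544640 / 6797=-80.13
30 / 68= 15 / 34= 0.44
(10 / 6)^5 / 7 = 3125 / 1701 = 1.84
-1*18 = -18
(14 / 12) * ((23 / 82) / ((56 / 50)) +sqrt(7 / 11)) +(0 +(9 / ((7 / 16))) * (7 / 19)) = 7 * sqrt(77) / 66 +294317 / 37392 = 8.80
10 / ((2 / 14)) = 70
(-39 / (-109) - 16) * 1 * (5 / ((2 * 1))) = -8525 / 218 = -39.11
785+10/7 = 5505/7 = 786.43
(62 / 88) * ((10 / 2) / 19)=155 / 836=0.19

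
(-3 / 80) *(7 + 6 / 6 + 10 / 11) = -147 / 440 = -0.33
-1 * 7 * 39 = -273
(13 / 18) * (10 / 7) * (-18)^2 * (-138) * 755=-243804600 / 7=-34829228.57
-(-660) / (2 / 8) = 2640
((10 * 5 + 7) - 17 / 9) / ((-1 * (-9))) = 496 / 81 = 6.12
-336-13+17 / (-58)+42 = -17823 / 58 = -307.29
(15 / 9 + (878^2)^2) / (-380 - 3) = -1782786424373 / 1149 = -1551598280.57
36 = 36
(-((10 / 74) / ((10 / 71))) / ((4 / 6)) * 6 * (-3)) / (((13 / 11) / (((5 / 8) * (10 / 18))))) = 7.61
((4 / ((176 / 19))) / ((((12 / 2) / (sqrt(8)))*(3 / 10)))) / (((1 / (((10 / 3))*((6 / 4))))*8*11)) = 475*sqrt(2) / 17424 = 0.04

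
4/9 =0.44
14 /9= 1.56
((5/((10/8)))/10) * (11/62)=11/155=0.07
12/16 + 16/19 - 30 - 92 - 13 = -10139/76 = -133.41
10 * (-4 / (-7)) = 40 / 7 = 5.71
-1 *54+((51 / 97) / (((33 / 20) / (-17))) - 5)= -64.42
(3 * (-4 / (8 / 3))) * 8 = -36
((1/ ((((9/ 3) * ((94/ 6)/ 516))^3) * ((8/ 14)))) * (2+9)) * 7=18513045936/ 103823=178313.53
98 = 98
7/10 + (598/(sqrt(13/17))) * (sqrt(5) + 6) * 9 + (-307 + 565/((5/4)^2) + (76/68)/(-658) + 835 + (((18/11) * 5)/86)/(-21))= 11776311891/13227445 + 414 * sqrt(221) * (sqrt(5) + 6)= 51579.61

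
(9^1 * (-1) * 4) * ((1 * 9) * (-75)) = 24300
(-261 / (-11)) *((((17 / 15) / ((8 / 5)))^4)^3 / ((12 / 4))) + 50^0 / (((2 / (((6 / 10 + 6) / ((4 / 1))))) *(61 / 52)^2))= 1807960084425973243993 / 2491357234842052853760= 0.73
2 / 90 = 1 / 45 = 0.02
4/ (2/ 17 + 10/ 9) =153/ 47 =3.26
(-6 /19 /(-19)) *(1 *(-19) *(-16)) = 96 /19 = 5.05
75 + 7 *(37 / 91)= 1012 / 13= 77.85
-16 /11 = -1.45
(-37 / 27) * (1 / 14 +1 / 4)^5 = -80919 / 17210368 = -0.00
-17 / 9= -1.89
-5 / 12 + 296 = 3547 / 12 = 295.58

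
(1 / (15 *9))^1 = 1 / 135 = 0.01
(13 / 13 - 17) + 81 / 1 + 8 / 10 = 329 / 5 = 65.80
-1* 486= -486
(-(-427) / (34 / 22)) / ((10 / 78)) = 183183 / 85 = 2155.09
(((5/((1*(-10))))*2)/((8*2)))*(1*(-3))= 3/16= 0.19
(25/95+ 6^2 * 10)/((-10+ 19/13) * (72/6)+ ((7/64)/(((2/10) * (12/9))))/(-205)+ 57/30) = -4669932800/1303560911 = -3.58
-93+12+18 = -63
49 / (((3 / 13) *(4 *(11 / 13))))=8281 / 132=62.73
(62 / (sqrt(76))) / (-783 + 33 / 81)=-837*sqrt(19) / 401470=-0.01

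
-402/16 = -201/8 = -25.12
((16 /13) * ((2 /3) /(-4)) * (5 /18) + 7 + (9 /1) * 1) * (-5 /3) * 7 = -195860 /1053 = -186.00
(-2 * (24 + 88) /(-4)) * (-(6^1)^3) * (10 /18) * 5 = -33600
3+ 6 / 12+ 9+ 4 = 16.50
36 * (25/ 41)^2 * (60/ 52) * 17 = 5737500/ 21853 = 262.55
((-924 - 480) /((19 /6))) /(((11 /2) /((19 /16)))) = -1053 /11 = -95.73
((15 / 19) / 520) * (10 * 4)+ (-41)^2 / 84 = 416467 / 20748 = 20.07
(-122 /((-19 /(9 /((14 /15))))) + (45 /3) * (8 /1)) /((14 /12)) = 145170 /931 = 155.93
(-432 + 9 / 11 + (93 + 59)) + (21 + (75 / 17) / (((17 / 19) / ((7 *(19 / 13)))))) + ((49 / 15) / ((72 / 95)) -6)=-1869467035 / 8926632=-209.43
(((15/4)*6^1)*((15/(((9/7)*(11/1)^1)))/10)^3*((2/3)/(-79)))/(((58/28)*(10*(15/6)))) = -2401/548877780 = -0.00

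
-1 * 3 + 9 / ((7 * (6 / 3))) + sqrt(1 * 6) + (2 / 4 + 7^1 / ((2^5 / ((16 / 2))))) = -3 / 28 + sqrt(6) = 2.34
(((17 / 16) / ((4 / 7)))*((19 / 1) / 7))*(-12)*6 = -2907 / 8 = -363.38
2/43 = 0.05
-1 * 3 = -3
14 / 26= 7 / 13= 0.54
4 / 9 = 0.44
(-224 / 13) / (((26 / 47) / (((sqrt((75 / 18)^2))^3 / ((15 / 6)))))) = -901.27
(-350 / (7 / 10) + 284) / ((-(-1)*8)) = -27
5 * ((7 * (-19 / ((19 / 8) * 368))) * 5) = -175 / 46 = -3.80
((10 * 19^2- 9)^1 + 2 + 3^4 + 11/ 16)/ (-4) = -921.17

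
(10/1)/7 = 10/7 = 1.43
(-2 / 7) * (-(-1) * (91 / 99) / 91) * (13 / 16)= -13 / 5544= -0.00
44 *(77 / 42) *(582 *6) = 281688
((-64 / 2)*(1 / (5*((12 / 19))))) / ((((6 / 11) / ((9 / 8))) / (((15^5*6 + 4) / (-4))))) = 23806427.15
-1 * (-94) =94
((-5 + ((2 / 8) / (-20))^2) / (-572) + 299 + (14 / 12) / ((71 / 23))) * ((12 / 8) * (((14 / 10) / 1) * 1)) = 148557105319 / 236288000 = 628.71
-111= -111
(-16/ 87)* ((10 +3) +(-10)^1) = -16/ 29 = -0.55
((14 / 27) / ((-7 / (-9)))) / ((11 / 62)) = 124 / 33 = 3.76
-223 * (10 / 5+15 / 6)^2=-18063 / 4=-4515.75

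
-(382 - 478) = 96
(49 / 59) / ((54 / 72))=196 / 177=1.11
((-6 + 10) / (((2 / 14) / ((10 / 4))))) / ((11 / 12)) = 840 / 11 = 76.36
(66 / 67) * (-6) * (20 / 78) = -1320 / 871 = -1.52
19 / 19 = 1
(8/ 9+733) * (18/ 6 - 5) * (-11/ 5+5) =-36988/ 9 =-4109.78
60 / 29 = 2.07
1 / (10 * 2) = 0.05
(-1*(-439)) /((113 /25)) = 10975 /113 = 97.12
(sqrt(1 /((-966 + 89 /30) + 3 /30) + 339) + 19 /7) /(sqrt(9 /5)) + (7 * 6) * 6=sqrt(5) * (137218 + 7 * sqrt(17681265111)) /151662 + 252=267.75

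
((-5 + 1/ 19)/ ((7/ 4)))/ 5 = -376/ 665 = -0.57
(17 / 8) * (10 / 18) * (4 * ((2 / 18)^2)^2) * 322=0.23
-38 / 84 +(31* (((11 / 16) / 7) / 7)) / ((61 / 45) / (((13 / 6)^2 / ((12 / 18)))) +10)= -24898327 / 60770976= -0.41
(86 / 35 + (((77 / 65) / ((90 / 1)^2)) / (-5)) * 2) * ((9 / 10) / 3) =22638961 / 30712500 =0.74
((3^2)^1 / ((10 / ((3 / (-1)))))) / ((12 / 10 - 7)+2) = 27 / 38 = 0.71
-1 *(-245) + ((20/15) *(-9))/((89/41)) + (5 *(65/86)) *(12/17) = 15753353/65059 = 242.14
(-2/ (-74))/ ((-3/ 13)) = -0.12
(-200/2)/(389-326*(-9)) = -100/3323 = -0.03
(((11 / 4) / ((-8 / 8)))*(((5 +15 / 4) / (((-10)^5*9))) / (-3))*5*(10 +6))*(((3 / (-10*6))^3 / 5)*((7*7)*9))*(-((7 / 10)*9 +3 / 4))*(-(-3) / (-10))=0.00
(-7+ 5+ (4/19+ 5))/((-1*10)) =-61/190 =-0.32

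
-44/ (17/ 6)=-264/ 17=-15.53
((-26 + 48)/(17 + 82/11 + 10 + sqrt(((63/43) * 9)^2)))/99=473/101403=0.00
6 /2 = 3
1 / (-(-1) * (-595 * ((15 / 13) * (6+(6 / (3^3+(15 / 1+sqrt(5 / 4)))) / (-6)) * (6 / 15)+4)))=-0.00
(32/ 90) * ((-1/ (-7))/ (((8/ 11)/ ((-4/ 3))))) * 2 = -176/ 945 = -0.19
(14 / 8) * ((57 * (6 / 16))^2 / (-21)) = -9747 / 256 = -38.07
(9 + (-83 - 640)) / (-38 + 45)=-102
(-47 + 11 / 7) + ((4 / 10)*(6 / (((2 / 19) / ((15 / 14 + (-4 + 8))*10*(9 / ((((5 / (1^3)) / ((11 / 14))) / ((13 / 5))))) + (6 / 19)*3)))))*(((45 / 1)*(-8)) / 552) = -15960837 / 5635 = -2832.45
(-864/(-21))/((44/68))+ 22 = 6590/77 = 85.58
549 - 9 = 540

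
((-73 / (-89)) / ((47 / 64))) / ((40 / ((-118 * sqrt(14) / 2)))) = -6.16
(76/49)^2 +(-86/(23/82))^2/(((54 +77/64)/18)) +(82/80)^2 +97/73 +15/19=305312554219455269679/9958362087934400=30658.91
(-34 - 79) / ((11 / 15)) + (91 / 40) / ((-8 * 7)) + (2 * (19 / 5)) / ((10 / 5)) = -529167 / 3520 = -150.33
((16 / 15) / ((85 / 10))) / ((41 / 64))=2048 / 10455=0.20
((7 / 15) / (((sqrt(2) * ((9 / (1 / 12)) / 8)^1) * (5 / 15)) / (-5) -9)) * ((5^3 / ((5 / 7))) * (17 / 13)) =-4250 / 351 + 425 * sqrt(2) / 351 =-10.40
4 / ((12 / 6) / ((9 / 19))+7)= 36 / 101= 0.36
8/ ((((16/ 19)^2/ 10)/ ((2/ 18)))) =1805/ 144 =12.53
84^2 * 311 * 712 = 1562424192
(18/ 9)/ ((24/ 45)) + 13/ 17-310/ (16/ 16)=-20773/ 68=-305.49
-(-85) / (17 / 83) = 415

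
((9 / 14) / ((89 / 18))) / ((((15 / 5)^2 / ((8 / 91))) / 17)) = 1224 / 56693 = 0.02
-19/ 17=-1.12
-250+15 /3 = -245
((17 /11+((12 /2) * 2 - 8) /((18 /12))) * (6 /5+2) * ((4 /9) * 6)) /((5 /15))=17792 /165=107.83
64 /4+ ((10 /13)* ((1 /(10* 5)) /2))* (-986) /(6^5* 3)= 24260627 /1516320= 16.00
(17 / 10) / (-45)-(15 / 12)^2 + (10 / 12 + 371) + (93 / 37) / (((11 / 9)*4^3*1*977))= 2119955256809 / 5726001600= 370.23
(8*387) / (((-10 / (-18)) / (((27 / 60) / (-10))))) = -31347 / 125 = -250.78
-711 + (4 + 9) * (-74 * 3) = -3597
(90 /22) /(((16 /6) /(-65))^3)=-333669375 /5632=-59245.27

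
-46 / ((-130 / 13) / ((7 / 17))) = 161 / 85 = 1.89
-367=-367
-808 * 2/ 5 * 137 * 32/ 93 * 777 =-1834896896/ 155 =-11838044.49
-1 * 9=-9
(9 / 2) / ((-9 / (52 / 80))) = -13 / 40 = -0.32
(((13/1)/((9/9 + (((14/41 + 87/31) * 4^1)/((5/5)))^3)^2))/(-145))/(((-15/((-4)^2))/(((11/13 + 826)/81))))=241679656023887991144688/987709541031241779526704703125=0.00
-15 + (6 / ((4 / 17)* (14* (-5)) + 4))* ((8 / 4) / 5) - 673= -182371 / 265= -688.19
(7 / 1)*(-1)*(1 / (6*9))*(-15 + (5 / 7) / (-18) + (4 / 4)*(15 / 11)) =18955 / 10692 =1.77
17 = 17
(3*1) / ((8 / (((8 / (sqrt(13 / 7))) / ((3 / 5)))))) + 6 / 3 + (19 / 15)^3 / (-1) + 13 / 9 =4766 / 3375 + 5*sqrt(91) / 13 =5.08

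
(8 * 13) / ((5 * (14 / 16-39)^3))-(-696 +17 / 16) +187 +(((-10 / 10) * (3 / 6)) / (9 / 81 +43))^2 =75340874264792977 / 85426569160000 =881.94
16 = 16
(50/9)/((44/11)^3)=25/288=0.09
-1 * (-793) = 793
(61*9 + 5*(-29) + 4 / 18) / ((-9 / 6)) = -7276 / 27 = -269.48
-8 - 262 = -270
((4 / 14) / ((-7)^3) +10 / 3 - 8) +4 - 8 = -62432 / 7203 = -8.67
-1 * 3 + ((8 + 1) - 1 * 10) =-4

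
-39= -39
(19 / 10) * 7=13.30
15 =15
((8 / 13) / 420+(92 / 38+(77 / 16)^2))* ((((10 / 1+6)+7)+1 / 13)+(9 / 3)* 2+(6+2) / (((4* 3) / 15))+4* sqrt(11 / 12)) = 169852583* sqrt(33) / 9959040+21571278041 / 21577920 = 1097.67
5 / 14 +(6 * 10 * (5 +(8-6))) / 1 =5885 / 14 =420.36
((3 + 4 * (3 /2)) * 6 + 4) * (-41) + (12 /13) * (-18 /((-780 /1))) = -2009392 /845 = -2377.98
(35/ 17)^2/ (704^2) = 1225/ 143233024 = 0.00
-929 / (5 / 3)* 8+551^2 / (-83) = -3368573 / 415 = -8117.04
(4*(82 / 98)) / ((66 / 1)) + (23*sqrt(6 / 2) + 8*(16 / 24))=2902 / 539 + 23*sqrt(3)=45.22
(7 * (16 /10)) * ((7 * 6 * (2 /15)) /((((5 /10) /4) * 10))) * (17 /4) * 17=453152 /125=3625.22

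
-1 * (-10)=10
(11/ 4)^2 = 121/ 16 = 7.56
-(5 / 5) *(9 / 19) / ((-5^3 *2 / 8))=36 / 2375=0.02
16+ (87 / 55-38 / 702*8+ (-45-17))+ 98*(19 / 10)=2728738 / 19305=141.35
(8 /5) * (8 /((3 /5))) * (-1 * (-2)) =128 /3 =42.67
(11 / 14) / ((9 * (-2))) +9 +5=3517 / 252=13.96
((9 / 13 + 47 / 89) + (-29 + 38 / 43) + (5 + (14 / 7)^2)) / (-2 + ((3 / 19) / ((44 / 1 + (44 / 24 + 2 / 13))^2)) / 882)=5332579616954891 / 595956046567232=8.95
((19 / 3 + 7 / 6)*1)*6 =45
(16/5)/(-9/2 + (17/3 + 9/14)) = 168/95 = 1.77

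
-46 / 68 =-0.68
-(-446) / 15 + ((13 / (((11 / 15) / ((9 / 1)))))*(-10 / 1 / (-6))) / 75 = 5491 / 165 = 33.28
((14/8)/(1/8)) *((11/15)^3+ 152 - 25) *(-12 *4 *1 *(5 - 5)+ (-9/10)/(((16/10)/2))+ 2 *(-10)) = -127159487/3375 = -37676.89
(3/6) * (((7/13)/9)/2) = 7/468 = 0.01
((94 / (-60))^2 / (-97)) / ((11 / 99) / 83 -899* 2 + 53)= 183347 / 12644085800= 0.00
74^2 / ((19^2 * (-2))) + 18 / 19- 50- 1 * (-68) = 4102 / 361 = 11.36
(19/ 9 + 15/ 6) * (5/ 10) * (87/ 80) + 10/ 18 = 8821/ 2880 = 3.06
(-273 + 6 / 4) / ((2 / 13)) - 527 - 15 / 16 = -36683 / 16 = -2292.69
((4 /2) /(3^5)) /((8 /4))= 1 /243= 0.00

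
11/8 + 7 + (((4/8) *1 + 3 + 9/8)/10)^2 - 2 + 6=80569/6400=12.59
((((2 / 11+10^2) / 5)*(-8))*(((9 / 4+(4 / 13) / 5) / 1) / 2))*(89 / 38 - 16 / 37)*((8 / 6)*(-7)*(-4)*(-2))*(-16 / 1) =-11181330944 / 26455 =-422654.73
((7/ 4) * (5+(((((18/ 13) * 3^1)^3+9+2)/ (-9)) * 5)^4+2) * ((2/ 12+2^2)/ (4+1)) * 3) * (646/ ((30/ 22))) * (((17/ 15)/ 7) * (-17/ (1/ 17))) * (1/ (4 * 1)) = -1484200526368511008325066710021/ 13757286283973805690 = -107884687120.13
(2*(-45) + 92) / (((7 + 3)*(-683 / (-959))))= 959 / 3415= 0.28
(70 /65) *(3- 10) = -98 /13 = -7.54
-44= -44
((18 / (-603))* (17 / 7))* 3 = -102 / 469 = -0.22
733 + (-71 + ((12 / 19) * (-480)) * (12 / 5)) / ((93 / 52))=506215 / 1767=286.48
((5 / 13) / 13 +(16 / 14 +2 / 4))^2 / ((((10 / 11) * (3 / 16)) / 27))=3100254102 / 6997445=443.06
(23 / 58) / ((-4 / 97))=-9.62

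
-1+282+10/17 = 4787/17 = 281.59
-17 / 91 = -0.19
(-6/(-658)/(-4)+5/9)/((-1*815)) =-0.00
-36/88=-9/22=-0.41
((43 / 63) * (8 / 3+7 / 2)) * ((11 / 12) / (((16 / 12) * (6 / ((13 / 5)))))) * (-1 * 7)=-227513 / 25920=-8.78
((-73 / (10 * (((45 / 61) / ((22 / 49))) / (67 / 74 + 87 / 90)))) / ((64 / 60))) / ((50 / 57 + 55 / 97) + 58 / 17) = -1594539141547 / 993002581200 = -1.61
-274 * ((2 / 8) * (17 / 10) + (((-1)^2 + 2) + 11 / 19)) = -1097.08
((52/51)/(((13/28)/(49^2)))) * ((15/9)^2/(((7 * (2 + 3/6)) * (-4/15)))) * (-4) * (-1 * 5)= -9604000/153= -62771.24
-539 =-539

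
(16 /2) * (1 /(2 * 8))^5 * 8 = 1 /16384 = 0.00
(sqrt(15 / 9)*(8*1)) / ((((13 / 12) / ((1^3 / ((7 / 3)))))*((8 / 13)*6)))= 2*sqrt(15) / 7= 1.11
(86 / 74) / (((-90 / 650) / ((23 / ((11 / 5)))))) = -321425 / 3663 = -87.75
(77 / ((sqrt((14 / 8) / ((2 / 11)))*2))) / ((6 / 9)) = 3*sqrt(154) / 2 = 18.61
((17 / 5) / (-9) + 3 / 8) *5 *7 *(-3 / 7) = 1 / 24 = 0.04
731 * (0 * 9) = 0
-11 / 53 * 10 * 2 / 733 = -220 / 38849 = -0.01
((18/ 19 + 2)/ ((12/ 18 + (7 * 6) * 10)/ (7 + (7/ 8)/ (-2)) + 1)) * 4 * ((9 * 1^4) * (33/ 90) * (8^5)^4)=268455466504695104667648/ 389633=688995712644193650.61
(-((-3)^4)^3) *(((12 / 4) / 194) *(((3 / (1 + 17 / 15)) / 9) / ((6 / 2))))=-2657205 / 6208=-428.03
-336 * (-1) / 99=3.39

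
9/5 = 1.80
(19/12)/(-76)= -0.02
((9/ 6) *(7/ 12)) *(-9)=-63/ 8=-7.88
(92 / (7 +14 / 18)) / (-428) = -0.03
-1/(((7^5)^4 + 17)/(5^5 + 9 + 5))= -3139/79792266297612018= -0.00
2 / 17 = 0.12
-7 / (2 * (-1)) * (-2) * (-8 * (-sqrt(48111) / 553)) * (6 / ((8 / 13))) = -78 * sqrt(48111) / 79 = -216.57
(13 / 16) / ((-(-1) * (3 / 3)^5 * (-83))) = -0.01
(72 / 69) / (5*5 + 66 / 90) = 180 / 4439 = 0.04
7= 7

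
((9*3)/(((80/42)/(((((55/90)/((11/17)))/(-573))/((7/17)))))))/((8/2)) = -867/61120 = -0.01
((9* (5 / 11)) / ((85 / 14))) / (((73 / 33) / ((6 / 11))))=2268 / 13651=0.17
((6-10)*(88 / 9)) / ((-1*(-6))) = -176 / 27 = -6.52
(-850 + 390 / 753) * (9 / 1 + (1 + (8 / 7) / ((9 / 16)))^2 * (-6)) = 1859735300 / 47439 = 39202.67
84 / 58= 42 / 29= 1.45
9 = 9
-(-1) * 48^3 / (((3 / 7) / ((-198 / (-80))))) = 3193344 / 5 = 638668.80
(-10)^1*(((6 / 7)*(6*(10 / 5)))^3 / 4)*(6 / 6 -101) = 93312000 / 343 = 272046.65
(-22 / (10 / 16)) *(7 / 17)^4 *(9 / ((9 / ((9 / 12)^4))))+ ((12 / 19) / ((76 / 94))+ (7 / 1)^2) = 119304187229 / 2412086480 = 49.46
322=322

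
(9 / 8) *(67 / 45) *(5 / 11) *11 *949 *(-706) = -22444799 / 4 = -5611199.75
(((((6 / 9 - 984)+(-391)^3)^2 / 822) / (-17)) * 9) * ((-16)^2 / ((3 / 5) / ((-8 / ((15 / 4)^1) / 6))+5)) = -65863877466447398912 / 370311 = -177860980274545.99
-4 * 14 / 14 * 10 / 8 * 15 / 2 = -75 / 2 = -37.50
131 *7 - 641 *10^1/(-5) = 2199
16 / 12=1.33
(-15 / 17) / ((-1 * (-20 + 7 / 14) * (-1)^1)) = 10 / 221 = 0.05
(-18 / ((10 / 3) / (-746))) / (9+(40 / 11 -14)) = -73854 / 25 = -2954.16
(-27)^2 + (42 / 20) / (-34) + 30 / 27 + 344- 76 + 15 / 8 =6119537 / 6120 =999.92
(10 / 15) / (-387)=-2 / 1161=-0.00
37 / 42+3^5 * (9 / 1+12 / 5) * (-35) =-4072157 / 42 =-96956.12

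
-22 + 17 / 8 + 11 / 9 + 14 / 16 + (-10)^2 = 740 / 9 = 82.22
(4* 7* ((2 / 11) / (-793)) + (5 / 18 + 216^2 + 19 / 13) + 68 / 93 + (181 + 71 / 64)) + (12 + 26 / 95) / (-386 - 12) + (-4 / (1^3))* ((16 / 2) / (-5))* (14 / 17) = 2345019374241046091 / 50058248834880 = 46845.81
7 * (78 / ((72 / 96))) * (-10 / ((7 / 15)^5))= -789750000 / 2401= -328925.45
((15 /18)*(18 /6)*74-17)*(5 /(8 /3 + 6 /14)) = 3528 /13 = 271.38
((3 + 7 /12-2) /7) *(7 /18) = 19 /216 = 0.09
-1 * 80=-80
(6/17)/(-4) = -3/34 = -0.09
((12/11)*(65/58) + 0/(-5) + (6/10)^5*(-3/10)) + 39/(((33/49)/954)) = 550738267449/9968750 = 55246.47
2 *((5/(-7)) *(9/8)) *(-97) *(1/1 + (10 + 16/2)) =82935/28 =2961.96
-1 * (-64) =64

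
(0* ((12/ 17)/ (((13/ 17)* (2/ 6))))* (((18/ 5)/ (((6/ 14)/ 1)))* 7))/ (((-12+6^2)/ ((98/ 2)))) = 0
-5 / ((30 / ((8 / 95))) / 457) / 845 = -1828 / 240825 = -0.01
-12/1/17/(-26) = 6/221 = 0.03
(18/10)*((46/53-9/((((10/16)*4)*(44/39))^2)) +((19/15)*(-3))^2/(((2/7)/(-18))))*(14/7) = -5252151177/1603250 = -3275.94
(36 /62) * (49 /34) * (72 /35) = 4536 /2635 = 1.72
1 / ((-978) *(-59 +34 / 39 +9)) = 0.00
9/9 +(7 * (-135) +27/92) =-86821/92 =-943.71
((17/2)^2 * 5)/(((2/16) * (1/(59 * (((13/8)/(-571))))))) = -1108315/2284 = -485.25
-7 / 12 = -0.58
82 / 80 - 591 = -23599 / 40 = -589.98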